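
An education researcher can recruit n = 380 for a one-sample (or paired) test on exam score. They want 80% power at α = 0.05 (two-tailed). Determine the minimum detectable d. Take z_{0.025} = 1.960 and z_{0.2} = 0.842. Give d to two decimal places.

d_min ≈ 0.14

For a single sample (or paired design) of n = 380: d_min = (z_{α/2} + z_β)/√n.
z-sum = 1.960 + 0.842 = 2.802.
d_min = 2.802 / √380 = 2.802 / 19.494 = 0.144.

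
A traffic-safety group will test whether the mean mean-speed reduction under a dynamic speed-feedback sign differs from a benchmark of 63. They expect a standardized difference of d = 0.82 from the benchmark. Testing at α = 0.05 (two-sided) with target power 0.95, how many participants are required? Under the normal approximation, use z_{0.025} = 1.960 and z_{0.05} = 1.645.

For a one-sample test: n = ((z_{α/2} + z_β) / d)².
z_{α/2} + z_β = 1.960 + 1.645 = 3.605.
n = (3.605 / 0.82)² = 4.396² = 19.33.
Round up.

n = 20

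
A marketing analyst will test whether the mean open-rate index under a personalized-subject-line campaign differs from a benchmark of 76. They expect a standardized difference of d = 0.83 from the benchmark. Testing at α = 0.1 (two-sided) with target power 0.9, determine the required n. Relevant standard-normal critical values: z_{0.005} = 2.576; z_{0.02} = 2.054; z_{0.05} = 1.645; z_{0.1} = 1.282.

n = 13

For a one-sample test: n = ((z_{α/2} + z_β) / d)².
z_{α/2} + z_β = 1.645 + 1.282 = 2.927.
n = (2.927 / 0.83)² = 3.527² = 12.44.
Round up.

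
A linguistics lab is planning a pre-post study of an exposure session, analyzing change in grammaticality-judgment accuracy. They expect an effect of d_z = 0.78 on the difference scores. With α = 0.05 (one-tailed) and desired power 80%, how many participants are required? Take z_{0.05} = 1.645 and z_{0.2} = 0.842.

n = 11 pairs

For a paired (one-sample on differences) test: n = ((z_{α} + z_β) / d)².
z_{α} + z_β = 1.645 + 0.842 = 2.487.
n = (2.487 / 0.78)² = 3.188² = 10.17.
Round up.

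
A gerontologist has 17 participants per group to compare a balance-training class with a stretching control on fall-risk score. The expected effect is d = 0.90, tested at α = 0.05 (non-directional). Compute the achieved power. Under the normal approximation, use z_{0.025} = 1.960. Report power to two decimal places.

power ≈ 0.75

For two equal groups, power = Φ(d·√(n/2) − z_{α/2}).
d·√(n/2) = 0.90 × √(17/2) = 0.90 × 2.915 = 2.624.
z_β = 2.624 − 1.960 = 0.664.
Power = Φ(0.664) = 0.747.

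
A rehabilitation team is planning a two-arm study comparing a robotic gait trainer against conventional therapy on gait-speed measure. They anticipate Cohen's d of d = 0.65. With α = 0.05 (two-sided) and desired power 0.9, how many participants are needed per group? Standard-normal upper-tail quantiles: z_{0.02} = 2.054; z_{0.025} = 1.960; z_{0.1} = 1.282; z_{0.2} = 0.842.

n = 50 per group

For two independent groups with equal n: n = 2·((z_{α/2} + z_β) / d)².
z_{α/2} + z_β = 1.960 + 1.282 = 3.242.
n = 2 × (3.242 / 0.65)² = 2 × 4.988² = 2 × 24.88 = 49.8.
Round up to the next whole participant.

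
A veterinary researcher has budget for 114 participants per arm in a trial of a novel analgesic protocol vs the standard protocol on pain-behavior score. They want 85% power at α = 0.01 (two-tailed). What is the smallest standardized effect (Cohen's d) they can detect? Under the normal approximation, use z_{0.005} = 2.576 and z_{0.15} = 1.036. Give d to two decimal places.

d_min ≈ 0.48

For two independent groups of n = 114 each: d_min = (z_{α/2} + z_β)·√(2/n).
z-sum = 2.576 + 1.036 = 3.612.
d_min = 3.612 × √(2/114) = 3.612 × 0.1325 = 0.478.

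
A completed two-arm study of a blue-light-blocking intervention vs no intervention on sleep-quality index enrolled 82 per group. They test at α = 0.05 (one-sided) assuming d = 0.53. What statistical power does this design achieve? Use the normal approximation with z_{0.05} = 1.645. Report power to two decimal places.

For two equal groups, power = Φ(d·√(n/2) − z_{α}).
d·√(n/2) = 0.53 × √(82/2) = 0.53 × 6.403 = 3.394.
z_β = 3.394 − 1.645 = 1.749.
Power = Φ(1.749) = 0.960.

power ≈ 0.96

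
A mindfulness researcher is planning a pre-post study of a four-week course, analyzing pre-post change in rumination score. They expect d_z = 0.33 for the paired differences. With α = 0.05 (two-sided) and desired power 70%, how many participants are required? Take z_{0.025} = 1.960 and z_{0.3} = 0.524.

n = 57 pairs

For a paired (one-sample on differences) test: n = ((z_{α/2} + z_β) / d)².
z_{α/2} + z_β = 1.960 + 0.524 = 2.484.
n = (2.484 / 0.33)² = 7.527² = 56.66.
Round up.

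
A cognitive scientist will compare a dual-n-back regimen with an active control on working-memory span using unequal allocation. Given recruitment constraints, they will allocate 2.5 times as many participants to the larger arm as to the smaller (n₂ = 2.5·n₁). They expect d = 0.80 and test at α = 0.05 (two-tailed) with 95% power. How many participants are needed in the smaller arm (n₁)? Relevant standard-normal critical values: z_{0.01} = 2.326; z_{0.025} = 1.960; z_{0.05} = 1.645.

n₁ = 29

With allocation ratio k = n₂/n₁ = 2.5, Var(x̄₁−x̄₂) = σ²(1/n₁ + 1/(k·n₁)) = σ²·(k+1)/(k·n₁).
So n₁ = (1 + 1/k)·((z_{α/2} + z_β)/d)² = 1.400 × (3.605/0.80)².
n₁ = 1.400 × 20.31 = 28.4.
Round up: n₁ = 29, giving n₂ = ⌈2.5 × 29⌉ = ⌈72.5⌉ = 73.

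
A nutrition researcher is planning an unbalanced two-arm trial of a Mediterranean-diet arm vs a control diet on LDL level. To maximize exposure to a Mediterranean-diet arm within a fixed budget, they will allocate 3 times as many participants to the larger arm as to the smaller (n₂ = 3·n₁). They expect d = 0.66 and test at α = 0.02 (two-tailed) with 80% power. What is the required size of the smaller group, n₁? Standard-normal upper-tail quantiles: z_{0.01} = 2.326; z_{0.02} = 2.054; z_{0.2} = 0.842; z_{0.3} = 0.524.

n₁ = 31

With allocation ratio k = n₂/n₁ = 3, Var(x̄₁−x̄₂) = σ²(1/n₁ + 1/(k·n₁)) = σ²·(k+1)/(k·n₁).
So n₁ = (1 + 1/k)·((z_{α/2} + z_β)/d)² = 1.333 × (3.168/0.66)².
n₁ = 1.333 × 23.04 = 30.7.
Round up: n₁ = 31, giving n₂ = 3 × 31 = 93.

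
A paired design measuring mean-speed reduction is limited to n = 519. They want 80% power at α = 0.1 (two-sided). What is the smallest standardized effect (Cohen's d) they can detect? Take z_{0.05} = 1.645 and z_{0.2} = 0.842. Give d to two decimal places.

For a single sample (or paired design) of n = 519: d_min = (z_{α/2} + z_β)/√n.
z-sum = 1.645 + 0.842 = 2.487.
d_min = 2.487 / √519 = 2.487 / 22.782 = 0.109.

d_min ≈ 0.11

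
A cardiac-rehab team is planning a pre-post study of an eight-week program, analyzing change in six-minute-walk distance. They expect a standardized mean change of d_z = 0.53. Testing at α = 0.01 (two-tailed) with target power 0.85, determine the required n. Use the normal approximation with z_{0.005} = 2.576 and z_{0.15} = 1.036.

n = 47 pairs

For a paired (one-sample on differences) test: n = ((z_{α/2} + z_β) / d)².
z_{α/2} + z_β = 2.576 + 1.036 = 3.612.
n = (3.612 / 0.53)² = 6.815² = 46.45.
Round up.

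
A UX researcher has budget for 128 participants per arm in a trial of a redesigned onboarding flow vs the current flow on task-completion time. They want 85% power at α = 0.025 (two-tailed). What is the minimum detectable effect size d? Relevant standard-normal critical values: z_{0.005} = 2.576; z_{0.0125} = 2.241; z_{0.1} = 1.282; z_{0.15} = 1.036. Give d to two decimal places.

For two independent groups of n = 128 each: d_min = (z_{α/2} + z_β)·√(2/n).
z-sum = 2.241 + 1.036 = 3.277.
d_min = 3.277 × √(2/128) = 3.277 × 0.1250 = 0.410.

d_min ≈ 0.41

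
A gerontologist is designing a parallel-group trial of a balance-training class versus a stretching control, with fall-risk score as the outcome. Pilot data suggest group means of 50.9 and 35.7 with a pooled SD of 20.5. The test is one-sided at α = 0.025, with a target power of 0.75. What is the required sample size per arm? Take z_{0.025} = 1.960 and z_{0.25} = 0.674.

n = 26 per group

Cohen's d = |M₁ − M₂| / SD_pooled = |50.9 − 35.7| / 20.5 = 15.2 / 20.5 = 0.741.
For two independent groups with equal n: n = 2·((z_{α} + z_β) / d)².
z_{α} + z_β = 1.960 + 0.674 = 2.634.
n = 2 × (2.634 / 0.741)² = 2 × 3.555² = 2 × 12.64 = 25.3.
Round up to the next whole participant.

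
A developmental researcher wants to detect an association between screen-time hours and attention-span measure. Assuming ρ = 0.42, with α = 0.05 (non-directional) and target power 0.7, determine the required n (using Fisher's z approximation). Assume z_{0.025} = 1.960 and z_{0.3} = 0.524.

n = 34

Fisher's z: C = ½·ln((1+r)/(1−r)) = ½·ln(2.4483) = 0.4477.
n = ((z_{α/2} + z_β)/C)² + 3.
(1.960 + 0.524) / 0.4477 = 2.484 / 0.4477 = 5.548.
n = 5.548² + 3 = 30.78 + 3 = 33.8.
Round up.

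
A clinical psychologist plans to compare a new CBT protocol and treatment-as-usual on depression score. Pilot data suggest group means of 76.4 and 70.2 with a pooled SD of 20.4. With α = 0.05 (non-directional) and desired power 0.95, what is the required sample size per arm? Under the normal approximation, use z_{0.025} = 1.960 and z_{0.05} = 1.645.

n = 282 per group

Cohen's d = |M₁ − M₂| / SD_pooled = |76.4 − 70.2| / 20.4 = 6.2 / 20.4 = 0.304.
For two independent groups with equal n: n = 2·((z_{α/2} + z_β) / d)².
z_{α/2} + z_β = 1.960 + 1.645 = 3.605.
n = 2 × (3.605 / 0.304)² = 2 × 11.859² = 2 × 140.63 = 281.3.
Round up to the next whole participant.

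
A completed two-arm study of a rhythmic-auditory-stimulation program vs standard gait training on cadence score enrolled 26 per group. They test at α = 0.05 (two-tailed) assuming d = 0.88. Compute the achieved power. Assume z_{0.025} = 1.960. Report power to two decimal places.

power ≈ 0.89

For two equal groups, power = Φ(d·√(n/2) − z_{α/2}).
d·√(n/2) = 0.88 × √(26/2) = 0.88 × 3.606 = 3.173.
z_β = 3.173 − 1.960 = 1.213.
Power = Φ(1.213) = 0.887.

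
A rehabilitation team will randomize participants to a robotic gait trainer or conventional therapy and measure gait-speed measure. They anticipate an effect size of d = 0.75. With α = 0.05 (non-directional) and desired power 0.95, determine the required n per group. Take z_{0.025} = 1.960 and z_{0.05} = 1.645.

For two independent groups with equal n: n = 2·((z_{α/2} + z_β) / d)².
z_{α/2} + z_β = 1.960 + 1.645 = 3.605.
n = 2 × (3.605 / 0.75)² = 2 × 4.807² = 2 × 23.10 = 46.2.
Round up to the next whole participant.

n = 47 per group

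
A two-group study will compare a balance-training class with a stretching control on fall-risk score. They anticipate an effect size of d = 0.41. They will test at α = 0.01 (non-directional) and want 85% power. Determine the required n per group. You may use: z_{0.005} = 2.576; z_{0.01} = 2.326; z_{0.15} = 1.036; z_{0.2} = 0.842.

For two independent groups with equal n: n = 2·((z_{α/2} + z_β) / d)².
z_{α/2} + z_β = 2.576 + 1.036 = 3.612.
n = 2 × (3.612 / 0.41)² = 2 × 8.810² = 2 × 77.61 = 155.2.
Round up to the next whole participant.

n = 156 per group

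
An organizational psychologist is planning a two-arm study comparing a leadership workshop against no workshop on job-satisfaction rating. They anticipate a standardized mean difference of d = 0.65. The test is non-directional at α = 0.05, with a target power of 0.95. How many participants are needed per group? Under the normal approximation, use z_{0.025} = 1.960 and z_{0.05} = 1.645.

n = 62 per group

For two independent groups with equal n: n = 2·((z_{α/2} + z_β) / d)².
z_{α/2} + z_β = 1.960 + 1.645 = 3.605.
n = 2 × (3.605 / 0.65)² = 2 × 5.546² = 2 × 30.76 = 61.5.
Round up to the next whole participant.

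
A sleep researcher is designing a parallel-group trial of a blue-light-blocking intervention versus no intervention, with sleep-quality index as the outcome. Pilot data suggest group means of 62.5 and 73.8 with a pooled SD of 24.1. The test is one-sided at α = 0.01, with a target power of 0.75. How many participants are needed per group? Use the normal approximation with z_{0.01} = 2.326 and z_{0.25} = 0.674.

Cohen's d = |M₁ − M₂| / SD_pooled = |62.5 − 73.8| / 24.1 = 11.3 / 24.1 = 0.469.
For two independent groups with equal n: n = 2·((z_{α} + z_β) / d)².
z_{α} + z_β = 2.326 + 0.674 = 3.000.
n = 2 × (3.000 / 0.469)² = 2 × 6.397² = 2 × 40.92 = 81.8.
Round up to the next whole participant.

n = 82 per group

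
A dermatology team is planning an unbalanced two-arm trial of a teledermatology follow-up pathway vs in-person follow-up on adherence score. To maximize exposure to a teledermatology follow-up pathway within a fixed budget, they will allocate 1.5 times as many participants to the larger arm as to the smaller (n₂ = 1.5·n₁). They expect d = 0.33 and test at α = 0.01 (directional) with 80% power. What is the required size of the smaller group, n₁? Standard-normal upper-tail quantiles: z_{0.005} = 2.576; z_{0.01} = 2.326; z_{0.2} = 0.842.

With allocation ratio k = n₂/n₁ = 1.5, Var(x̄₁−x̄₂) = σ²(1/n₁ + 1/(k·n₁)) = σ²·(k+1)/(k·n₁).
So n₁ = (1 + 1/k)·((z_{α} + z_β)/d)² = 1.667 × (3.168/0.33)².
n₁ = 1.667 × 92.16 = 153.6.
Round up: n₁ = 154, giving n₂ = 1.5 × 154 = 231.

n₁ = 154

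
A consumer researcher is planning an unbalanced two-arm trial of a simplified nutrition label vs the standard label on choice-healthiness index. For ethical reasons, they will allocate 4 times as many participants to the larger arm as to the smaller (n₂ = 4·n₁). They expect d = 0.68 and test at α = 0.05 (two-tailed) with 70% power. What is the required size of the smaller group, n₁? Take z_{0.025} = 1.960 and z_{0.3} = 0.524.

n₁ = 17

With allocation ratio k = n₂/n₁ = 4, Var(x̄₁−x̄₂) = σ²(1/n₁ + 1/(k·n₁)) = σ²·(k+1)/(k·n₁).
So n₁ = (1 + 1/k)·((z_{α/2} + z_β)/d)² = 1.250 × (2.484/0.68)².
n₁ = 1.250 × 13.34 = 16.7.
Round up: n₁ = 17, giving n₂ = 4 × 17 = 68.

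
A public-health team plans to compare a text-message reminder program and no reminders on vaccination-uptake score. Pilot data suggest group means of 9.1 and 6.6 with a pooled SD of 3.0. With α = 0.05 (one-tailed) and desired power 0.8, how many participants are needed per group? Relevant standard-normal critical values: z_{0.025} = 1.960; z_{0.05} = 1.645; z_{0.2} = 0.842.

n = 18 per group

Cohen's d = |M₁ − M₂| / SD_pooled = |9.1 − 6.6| / 3.0 = 2.5 / 3.0 = 0.833.
For two independent groups with equal n: n = 2·((z_{α} + z_β) / d)².
z_{α} + z_β = 1.645 + 0.842 = 2.487.
n = 2 × (2.487 / 0.833)² = 2 × 2.986² = 2 × 8.91 = 17.8.
Round up to the next whole participant.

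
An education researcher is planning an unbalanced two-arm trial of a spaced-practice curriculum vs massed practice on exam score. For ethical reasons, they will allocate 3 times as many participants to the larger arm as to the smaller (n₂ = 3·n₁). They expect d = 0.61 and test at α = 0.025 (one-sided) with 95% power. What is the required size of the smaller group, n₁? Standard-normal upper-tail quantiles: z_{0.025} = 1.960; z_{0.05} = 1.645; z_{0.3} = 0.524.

n₁ = 47

With allocation ratio k = n₂/n₁ = 3, Var(x̄₁−x̄₂) = σ²(1/n₁ + 1/(k·n₁)) = σ²·(k+1)/(k·n₁).
So n₁ = (1 + 1/k)·((z_{α} + z_β)/d)² = 1.333 × (3.605/0.61)².
n₁ = 1.333 × 34.93 = 46.6.
Round up: n₁ = 47, giving n₂ = 3 × 47 = 141.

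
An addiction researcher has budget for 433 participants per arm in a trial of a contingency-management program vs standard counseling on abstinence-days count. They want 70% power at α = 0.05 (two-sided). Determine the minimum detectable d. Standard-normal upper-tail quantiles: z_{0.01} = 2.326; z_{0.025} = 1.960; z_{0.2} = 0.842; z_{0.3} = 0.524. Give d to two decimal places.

d_min ≈ 0.17

For two independent groups of n = 433 each: d_min = (z_{α/2} + z_β)·√(2/n).
z-sum = 1.960 + 0.524 = 2.484.
d_min = 2.484 × √(2/433) = 2.484 × 0.0680 = 0.169.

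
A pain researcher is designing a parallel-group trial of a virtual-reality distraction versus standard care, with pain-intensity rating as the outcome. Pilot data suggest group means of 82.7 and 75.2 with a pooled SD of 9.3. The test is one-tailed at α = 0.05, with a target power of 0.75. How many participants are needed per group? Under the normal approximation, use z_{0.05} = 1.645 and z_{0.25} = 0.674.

Cohen's d = |M₁ − M₂| / SD_pooled = |82.7 − 75.2| / 9.3 = 7.5 / 9.3 = 0.806.
For two independent groups with equal n: n = 2·((z_{α} + z_β) / d)².
z_{α} + z_β = 1.645 + 0.674 = 2.319.
n = 2 × (2.319 / 0.806)² = 2 × 2.877² = 2 × 8.28 = 16.6.
Round up to the next whole participant.

n = 17 per group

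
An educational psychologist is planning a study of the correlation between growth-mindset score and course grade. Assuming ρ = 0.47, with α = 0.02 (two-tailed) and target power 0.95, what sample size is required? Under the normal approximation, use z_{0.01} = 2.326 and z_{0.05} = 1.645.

Fisher's z: C = ½·ln((1+r)/(1−r)) = ½·ln(2.7736) = 0.5101.
n = ((z_{α/2} + z_β)/C)² + 3.
(2.326 + 1.645) / 0.5101 = 3.971 / 0.5101 = 7.785.
n = 7.785² + 3 = 60.60 + 3 = 63.6.
Round up.

n = 64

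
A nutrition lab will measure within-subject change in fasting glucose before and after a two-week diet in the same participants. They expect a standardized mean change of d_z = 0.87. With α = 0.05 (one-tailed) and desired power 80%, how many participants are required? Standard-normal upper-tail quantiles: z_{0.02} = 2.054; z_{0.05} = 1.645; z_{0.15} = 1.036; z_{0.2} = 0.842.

n = 9 pairs

For a paired (one-sample on differences) test: n = ((z_{α} + z_β) / d)².
z_{α} + z_β = 1.645 + 0.842 = 2.487.
n = (2.487 / 0.87)² = 2.859² = 8.17.
Round up.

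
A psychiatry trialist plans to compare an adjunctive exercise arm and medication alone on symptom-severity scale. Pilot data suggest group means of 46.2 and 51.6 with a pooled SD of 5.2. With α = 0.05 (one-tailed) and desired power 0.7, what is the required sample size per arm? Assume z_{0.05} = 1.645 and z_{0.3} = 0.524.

n = 9 per group

Cohen's d = |M₁ − M₂| / SD_pooled = |46.2 − 51.6| / 5.2 = 5.4 / 5.2 = 1.038.
For two independent groups with equal n: n = 2·((z_{α} + z_β) / d)².
z_{α} + z_β = 1.645 + 0.524 = 2.169.
n = 2 × (2.169 / 1.038)² = 2 × 2.090² = 2 × 4.37 = 8.7.
Round up to the next whole participant.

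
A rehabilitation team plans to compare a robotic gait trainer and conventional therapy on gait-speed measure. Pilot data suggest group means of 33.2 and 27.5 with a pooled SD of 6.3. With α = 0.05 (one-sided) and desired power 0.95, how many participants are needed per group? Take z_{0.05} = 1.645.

n = 27 per group

Cohen's d = |M₁ − M₂| / SD_pooled = |33.2 − 27.5| / 6.3 = 5.7 / 6.3 = 0.905.
For two independent groups with equal n: n = 2·((z_{α} + z_β) / d)².
z_{α} + z_β = 1.645 + 1.645 = 3.290.
n = 2 × (3.290 / 0.905)² = 2 × 3.635² = 2 × 13.22 = 26.4.
Round up to the next whole participant.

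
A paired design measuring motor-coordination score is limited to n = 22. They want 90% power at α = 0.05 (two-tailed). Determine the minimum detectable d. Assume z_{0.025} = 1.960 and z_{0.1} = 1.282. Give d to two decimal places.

d_min ≈ 0.69

For a single sample (or paired design) of n = 22: d_min = (z_{α/2} + z_β)/√n.
z-sum = 1.960 + 1.282 = 3.242.
d_min = 3.242 / √22 = 3.242 / 4.690 = 0.691.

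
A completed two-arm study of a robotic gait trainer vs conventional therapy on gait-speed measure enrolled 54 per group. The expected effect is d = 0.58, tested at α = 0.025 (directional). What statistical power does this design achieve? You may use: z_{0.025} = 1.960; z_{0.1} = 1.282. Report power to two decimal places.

For two equal groups, power = Φ(d·√(n/2) − z_{α}).
d·√(n/2) = 0.58 × √(54/2) = 0.58 × 5.196 = 3.014.
z_β = 3.014 − 1.960 = 1.054.
Power = Φ(1.054) = 0.854.

power ≈ 0.85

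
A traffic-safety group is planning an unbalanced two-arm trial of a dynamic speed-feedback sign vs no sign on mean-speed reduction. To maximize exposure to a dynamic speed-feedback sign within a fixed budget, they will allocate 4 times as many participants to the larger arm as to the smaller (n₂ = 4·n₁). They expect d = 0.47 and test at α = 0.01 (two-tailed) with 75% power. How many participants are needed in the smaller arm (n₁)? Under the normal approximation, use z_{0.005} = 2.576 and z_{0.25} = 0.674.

With allocation ratio k = n₂/n₁ = 4, Var(x̄₁−x̄₂) = σ²(1/n₁ + 1/(k·n₁)) = σ²·(k+1)/(k·n₁).
So n₁ = (1 + 1/k)·((z_{α/2} + z_β)/d)² = 1.250 × (3.250/0.47)².
n₁ = 1.250 × 47.82 = 59.8.
Round up: n₁ = 60, giving n₂ = 4 × 60 = 240.

n₁ = 60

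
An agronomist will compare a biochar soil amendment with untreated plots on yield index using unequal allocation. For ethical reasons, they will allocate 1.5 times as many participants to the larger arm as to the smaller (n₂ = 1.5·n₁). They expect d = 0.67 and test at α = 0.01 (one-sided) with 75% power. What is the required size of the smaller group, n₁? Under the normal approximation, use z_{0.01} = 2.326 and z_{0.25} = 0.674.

n₁ = 34

With allocation ratio k = n₂/n₁ = 1.5, Var(x̄₁−x̄₂) = σ²(1/n₁ + 1/(k·n₁)) = σ²·(k+1)/(k·n₁).
So n₁ = (1 + 1/k)·((z_{α} + z_β)/d)² = 1.667 × (3.000/0.67)².
n₁ = 1.667 × 20.05 = 33.4.
Round up: n₁ = 34, giving n₂ = 1.5 × 34 = 51.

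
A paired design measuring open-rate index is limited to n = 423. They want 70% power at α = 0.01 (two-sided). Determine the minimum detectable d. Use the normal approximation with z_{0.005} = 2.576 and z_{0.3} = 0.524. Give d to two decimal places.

For a single sample (or paired design) of n = 423: d_min = (z_{α/2} + z_β)/√n.
z-sum = 2.576 + 0.524 = 3.100.
d_min = 3.100 / √423 = 3.100 / 20.567 = 0.151.

d_min ≈ 0.15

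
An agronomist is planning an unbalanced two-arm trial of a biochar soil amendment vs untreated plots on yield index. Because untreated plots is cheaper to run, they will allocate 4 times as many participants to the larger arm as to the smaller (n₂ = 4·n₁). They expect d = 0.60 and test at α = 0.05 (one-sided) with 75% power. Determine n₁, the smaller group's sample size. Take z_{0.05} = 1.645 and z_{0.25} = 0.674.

n₁ = 19

With allocation ratio k = n₂/n₁ = 4, Var(x̄₁−x̄₂) = σ²(1/n₁ + 1/(k·n₁)) = σ²·(k+1)/(k·n₁).
So n₁ = (1 + 1/k)·((z_{α} + z_β)/d)² = 1.250 × (2.319/0.60)².
n₁ = 1.250 × 14.94 = 18.7.
Round up: n₁ = 19, giving n₂ = 4 × 19 = 76.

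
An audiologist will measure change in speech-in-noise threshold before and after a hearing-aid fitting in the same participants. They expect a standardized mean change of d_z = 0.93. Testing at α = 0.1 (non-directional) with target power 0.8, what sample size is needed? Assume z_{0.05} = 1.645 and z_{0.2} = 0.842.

n = 8 pairs

For a paired (one-sample on differences) test: n = ((z_{α/2} + z_β) / d)².
z_{α/2} + z_β = 1.645 + 0.842 = 2.487.
n = (2.487 / 0.93)² = 2.674² = 7.15.
Round up.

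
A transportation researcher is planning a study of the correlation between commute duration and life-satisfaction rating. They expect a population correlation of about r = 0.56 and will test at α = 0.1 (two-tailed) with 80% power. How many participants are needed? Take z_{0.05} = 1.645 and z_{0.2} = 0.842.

Fisher's z: C = ½·ln((1+r)/(1−r)) = ½·ln(3.5455) = 0.6328.
n = ((z_{α/2} + z_β)/C)² + 3.
(1.645 + 0.842) / 0.6328 = 2.487 / 0.6328 = 3.930.
n = 3.930² + 3 = 15.45 + 3 = 18.4.
Round up.

n = 19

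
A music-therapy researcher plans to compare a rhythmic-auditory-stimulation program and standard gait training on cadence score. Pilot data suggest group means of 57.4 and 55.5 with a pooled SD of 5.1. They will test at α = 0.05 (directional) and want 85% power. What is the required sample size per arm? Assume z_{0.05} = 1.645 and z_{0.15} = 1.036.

n = 104 per group

Cohen's d = |M₁ − M₂| / SD_pooled = |57.4 − 55.5| / 5.1 = 1.9 / 5.1 = 0.373.
For two independent groups with equal n: n = 2·((z_{α} + z_β) / d)².
z_{α} + z_β = 1.645 + 1.036 = 2.681.
n = 2 × (2.681 / 0.373)² = 2 × 7.188² = 2 × 51.66 = 103.3.
Round up to the next whole participant.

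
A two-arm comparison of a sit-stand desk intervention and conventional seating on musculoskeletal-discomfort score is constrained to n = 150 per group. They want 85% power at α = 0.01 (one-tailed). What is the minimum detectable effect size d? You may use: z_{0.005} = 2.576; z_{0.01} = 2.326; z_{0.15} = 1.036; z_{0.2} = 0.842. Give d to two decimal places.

d_min ≈ 0.39

For two independent groups of n = 150 each: d_min = (z_{α} + z_β)·√(2/n).
z-sum = 2.326 + 1.036 = 3.362.
d_min = 3.362 × √(2/150) = 3.362 × 0.1155 = 0.388.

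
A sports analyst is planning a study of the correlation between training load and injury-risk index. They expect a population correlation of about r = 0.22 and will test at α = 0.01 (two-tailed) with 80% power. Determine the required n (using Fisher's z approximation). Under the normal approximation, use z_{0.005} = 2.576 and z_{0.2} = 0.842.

Fisher's z: C = ½·ln((1+r)/(1−r)) = ½·ln(1.5641) = 0.2237.
n = ((z_{α/2} + z_β)/C)² + 3.
(2.576 + 0.842) / 0.2237 = 3.418 / 0.2237 = 15.279.
n = 15.279² + 3 = 233.46 + 3 = 236.5.
Round up.

n = 237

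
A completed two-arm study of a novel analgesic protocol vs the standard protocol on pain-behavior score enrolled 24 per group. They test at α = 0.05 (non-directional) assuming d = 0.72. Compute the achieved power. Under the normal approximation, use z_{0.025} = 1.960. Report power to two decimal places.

For two equal groups, power = Φ(d·√(n/2) − z_{α/2}).
d·√(n/2) = 0.72 × √(24/2) = 0.72 × 3.464 = 2.494.
z_β = 2.494 − 1.960 = 0.534.
Power = Φ(0.534) = 0.703.

power ≈ 0.70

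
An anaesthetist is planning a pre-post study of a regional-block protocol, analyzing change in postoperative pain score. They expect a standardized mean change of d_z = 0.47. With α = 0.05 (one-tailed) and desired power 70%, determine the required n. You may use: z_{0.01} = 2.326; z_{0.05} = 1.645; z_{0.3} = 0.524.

For a paired (one-sample on differences) test: n = ((z_{α} + z_β) / d)².
z_{α} + z_β = 1.645 + 0.524 = 2.169.
n = (2.169 / 0.47)² = 4.615² = 21.30.
Round up.

n = 22 pairs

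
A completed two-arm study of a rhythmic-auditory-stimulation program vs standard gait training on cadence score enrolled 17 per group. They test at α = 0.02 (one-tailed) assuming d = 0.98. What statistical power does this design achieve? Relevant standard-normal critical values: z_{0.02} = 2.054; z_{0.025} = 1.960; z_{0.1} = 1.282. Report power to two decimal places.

power ≈ 0.79

For two equal groups, power = Φ(d·√(n/2) − z_{α}).
d·√(n/2) = 0.98 × √(17/2) = 0.98 × 2.915 = 2.857.
z_β = 2.857 − 2.054 = 0.803.
Power = Φ(0.803) = 0.789.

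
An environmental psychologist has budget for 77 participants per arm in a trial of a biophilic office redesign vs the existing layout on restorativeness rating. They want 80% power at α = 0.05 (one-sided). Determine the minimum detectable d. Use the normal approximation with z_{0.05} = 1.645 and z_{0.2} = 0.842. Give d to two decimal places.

d_min ≈ 0.40

For two independent groups of n = 77 each: d_min = (z_{α} + z_β)·√(2/n).
z-sum = 1.645 + 0.842 = 2.487.
d_min = 2.487 × √(2/77) = 2.487 × 0.1612 = 0.401.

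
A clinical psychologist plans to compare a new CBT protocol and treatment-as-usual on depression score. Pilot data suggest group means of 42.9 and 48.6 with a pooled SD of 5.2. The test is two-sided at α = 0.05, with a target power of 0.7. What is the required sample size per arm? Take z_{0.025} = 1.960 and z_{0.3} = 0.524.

n = 11 per group

Cohen's d = |M₁ − M₂| / SD_pooled = |42.9 − 48.6| / 5.2 = 5.7 / 5.2 = 1.096.
For two independent groups with equal n: n = 2·((z_{α/2} + z_β) / d)².
z_{α/2} + z_β = 1.960 + 0.524 = 2.484.
n = 2 × (2.484 / 1.096)² = 2 × 2.266² = 2 × 5.14 = 10.3.
Round up to the next whole participant.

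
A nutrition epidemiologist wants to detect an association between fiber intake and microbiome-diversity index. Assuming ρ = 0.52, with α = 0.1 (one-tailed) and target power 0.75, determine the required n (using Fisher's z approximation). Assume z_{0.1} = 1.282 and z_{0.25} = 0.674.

Fisher's z: C = ½·ln((1+r)/(1−r)) = ½·ln(3.1667) = 0.5763.
n = ((z_{α} + z_β)/C)² + 3.
(1.282 + 0.674) / 0.5763 = 1.956 / 0.5763 = 3.394.
n = 3.394² + 3 = 11.52 + 3 = 14.5.
Round up.

n = 15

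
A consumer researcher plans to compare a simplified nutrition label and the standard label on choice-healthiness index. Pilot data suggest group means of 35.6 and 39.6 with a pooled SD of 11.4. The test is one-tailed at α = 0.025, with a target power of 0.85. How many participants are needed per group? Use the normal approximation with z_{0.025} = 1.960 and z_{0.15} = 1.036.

n = 146 per group

Cohen's d = |M₁ − M₂| / SD_pooled = |35.6 − 39.6| / 11.4 = 4.0 / 11.4 = 0.351.
For two independent groups with equal n: n = 2·((z_{α} + z_β) / d)².
z_{α} + z_β = 1.960 + 1.036 = 2.996.
n = 2 × (2.996 / 0.351)² = 2 × 8.536² = 2 × 72.86 = 145.7.
Round up to the next whole participant.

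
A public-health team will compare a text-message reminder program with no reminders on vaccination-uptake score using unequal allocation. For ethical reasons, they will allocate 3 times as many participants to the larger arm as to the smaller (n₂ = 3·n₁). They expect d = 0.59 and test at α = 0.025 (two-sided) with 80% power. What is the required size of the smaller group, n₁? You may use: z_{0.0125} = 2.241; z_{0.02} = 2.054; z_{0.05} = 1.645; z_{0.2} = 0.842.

With allocation ratio k = n₂/n₁ = 3, Var(x̄₁−x̄₂) = σ²(1/n₁ + 1/(k·n₁)) = σ²·(k+1)/(k·n₁).
So n₁ = (1 + 1/k)·((z_{α/2} + z_β)/d)² = 1.333 × (3.083/0.59)².
n₁ = 1.333 × 27.31 = 36.4.
Round up: n₁ = 37, giving n₂ = 3 × 37 = 111.

n₁ = 37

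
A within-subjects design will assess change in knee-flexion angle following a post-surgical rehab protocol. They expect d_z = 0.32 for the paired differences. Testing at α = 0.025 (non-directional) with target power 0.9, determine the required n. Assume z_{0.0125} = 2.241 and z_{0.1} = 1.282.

For a paired (one-sample on differences) test: n = ((z_{α/2} + z_β) / d)².
z_{α/2} + z_β = 2.241 + 1.282 = 3.523.
n = (3.523 / 0.32)² = 11.009² = 121.21.
Round up.

n = 122 pairs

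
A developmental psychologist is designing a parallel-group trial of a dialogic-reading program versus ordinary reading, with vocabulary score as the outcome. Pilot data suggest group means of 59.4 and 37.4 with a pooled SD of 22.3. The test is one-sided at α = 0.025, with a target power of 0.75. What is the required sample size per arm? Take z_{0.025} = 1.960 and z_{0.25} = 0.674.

Cohen's d = |M₁ − M₂| / SD_pooled = |59.4 − 37.4| / 22.3 = 22.0 / 22.3 = 0.987.
For two independent groups with equal n: n = 2·((z_{α} + z_β) / d)².
z_{α} + z_β = 1.960 + 0.674 = 2.634.
n = 2 × (2.634 / 0.987)² = 2 × 2.669² = 2 × 7.12 = 14.2.
Round up to the next whole participant.

n = 15 per group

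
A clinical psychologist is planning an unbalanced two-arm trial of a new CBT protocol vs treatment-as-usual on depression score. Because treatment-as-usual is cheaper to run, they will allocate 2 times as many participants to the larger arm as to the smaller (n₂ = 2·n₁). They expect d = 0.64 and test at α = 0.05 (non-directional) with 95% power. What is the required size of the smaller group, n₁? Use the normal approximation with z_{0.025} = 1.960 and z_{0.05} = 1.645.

With allocation ratio k = n₂/n₁ = 2, Var(x̄₁−x̄₂) = σ²(1/n₁ + 1/(k·n₁)) = σ²·(k+1)/(k·n₁).
So n₁ = (1 + 1/k)·((z_{α/2} + z_β)/d)² = 1.500 × (3.605/0.64)².
n₁ = 1.500 × 31.73 = 47.6.
Round up: n₁ = 48, giving n₂ = 2 × 48 = 96.

n₁ = 48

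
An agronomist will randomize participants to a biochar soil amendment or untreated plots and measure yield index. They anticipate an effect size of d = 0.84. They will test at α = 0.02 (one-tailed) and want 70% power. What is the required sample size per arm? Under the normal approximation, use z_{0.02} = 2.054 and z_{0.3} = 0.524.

For two independent groups with equal n: n = 2·((z_{α} + z_β) / d)².
z_{α} + z_β = 2.054 + 0.524 = 2.578.
n = 2 × (2.578 / 0.84)² = 2 × 3.069² = 2 × 9.42 = 18.8.
Round up to the next whole participant.

n = 19 per group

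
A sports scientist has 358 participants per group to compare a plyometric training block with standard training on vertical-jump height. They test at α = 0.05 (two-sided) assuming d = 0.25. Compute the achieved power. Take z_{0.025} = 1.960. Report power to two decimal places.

power ≈ 0.92

For two equal groups, power = Φ(d·√(n/2) − z_{α/2}).
d·√(n/2) = 0.25 × √(358/2) = 0.25 × 13.379 = 3.345.
z_β = 3.345 − 1.960 = 1.385.
Power = Φ(1.385) = 0.917.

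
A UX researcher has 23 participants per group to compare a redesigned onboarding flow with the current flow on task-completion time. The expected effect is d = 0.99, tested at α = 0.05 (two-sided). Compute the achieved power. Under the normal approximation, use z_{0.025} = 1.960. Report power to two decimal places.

For two equal groups, power = Φ(d·√(n/2) − z_{α/2}).
d·√(n/2) = 0.99 × √(23/2) = 0.99 × 3.391 = 3.357.
z_β = 3.357 − 1.960 = 1.397.
Power = Φ(1.397) = 0.919.

power ≈ 0.92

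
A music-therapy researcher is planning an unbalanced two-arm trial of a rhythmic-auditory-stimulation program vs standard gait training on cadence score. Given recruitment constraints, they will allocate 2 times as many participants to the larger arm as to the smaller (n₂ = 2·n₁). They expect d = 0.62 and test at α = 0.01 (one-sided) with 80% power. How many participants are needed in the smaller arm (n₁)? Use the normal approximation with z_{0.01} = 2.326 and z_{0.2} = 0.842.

With allocation ratio k = n₂/n₁ = 2, Var(x̄₁−x̄₂) = σ²(1/n₁ + 1/(k·n₁)) = σ²·(k+1)/(k·n₁).
So n₁ = (1 + 1/k)·((z_{α} + z_β)/d)² = 1.500 × (3.168/0.62)².
n₁ = 1.500 × 26.11 = 39.2.
Round up: n₁ = 40, giving n₂ = 2 × 40 = 80.

n₁ = 40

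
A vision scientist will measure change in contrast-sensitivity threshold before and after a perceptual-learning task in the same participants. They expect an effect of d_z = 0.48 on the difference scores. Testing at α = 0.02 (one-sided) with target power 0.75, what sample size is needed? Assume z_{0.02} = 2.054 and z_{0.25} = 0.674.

For a paired (one-sample on differences) test: n = ((z_{α} + z_β) / d)².
z_{α} + z_β = 2.054 + 0.674 = 2.728.
n = (2.728 / 0.48)² = 5.683² = 32.30.
Round up.

n = 33 pairs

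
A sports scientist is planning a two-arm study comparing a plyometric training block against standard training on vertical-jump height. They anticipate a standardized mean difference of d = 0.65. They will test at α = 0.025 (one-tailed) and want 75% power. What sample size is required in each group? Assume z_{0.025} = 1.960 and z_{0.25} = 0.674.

For two independent groups with equal n: n = 2·((z_{α} + z_β) / d)².
z_{α} + z_β = 1.960 + 0.674 = 2.634.
n = 2 × (2.634 / 0.65)² = 2 × 4.052² = 2 × 16.42 = 32.8.
Round up to the next whole participant.

n = 33 per group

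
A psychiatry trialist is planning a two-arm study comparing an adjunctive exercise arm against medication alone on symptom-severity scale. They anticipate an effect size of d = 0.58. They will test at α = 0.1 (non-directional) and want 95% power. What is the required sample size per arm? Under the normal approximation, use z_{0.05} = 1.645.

For two independent groups with equal n: n = 2·((z_{α/2} + z_β) / d)².
z_{α/2} + z_β = 1.645 + 1.645 = 3.290.
n = 2 × (3.290 / 0.58)² = 2 × 5.672² = 2 × 32.18 = 64.4.
Round up to the next whole participant.

n = 65 per group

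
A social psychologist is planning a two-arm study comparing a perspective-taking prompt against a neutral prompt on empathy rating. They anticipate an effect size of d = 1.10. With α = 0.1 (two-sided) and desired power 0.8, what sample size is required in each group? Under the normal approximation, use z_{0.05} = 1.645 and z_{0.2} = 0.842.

n = 11 per group

For two independent groups with equal n: n = 2·((z_{α/2} + z_β) / d)².
z_{α/2} + z_β = 1.645 + 0.842 = 2.487.
n = 2 × (2.487 / 1.10)² = 2 × 2.261² = 2 × 5.11 = 10.2.
Round up to the next whole participant.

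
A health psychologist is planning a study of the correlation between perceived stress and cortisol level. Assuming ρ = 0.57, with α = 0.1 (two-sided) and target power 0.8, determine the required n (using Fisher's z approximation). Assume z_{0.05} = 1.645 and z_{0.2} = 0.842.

n = 18

Fisher's z: C = ½·ln((1+r)/(1−r)) = ½·ln(3.6512) = 0.6475.
n = ((z_{α/2} + z_β)/C)² + 3.
(1.645 + 0.842) / 0.6475 = 2.487 / 0.6475 = 3.841.
n = 3.841² + 3 = 14.75 + 3 = 17.8.
Round up.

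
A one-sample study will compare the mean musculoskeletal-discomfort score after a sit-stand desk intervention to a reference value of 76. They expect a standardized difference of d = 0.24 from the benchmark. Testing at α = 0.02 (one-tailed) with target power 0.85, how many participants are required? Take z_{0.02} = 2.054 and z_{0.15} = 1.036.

n = 166

For a one-sample test: n = ((z_{α} + z_β) / d)².
z_{α} + z_β = 2.054 + 1.036 = 3.090.
n = (3.090 / 0.24)² = 12.875² = 165.77.
Round up.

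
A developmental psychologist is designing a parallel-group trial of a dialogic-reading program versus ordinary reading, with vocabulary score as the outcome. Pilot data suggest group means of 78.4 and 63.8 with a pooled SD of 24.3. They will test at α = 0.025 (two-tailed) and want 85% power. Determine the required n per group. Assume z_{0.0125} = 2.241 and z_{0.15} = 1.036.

Cohen's d = |M₁ − M₂| / SD_pooled = |78.4 − 63.8| / 24.3 = 14.6 / 24.3 = 0.601.
For two independent groups with equal n: n = 2·((z_{α/2} + z_β) / d)².
z_{α/2} + z_β = 2.241 + 1.036 = 3.277.
n = 2 × (3.277 / 0.601)² = 2 × 5.453² = 2 × 29.73 = 59.5.
Round up to the next whole participant.

n = 60 per group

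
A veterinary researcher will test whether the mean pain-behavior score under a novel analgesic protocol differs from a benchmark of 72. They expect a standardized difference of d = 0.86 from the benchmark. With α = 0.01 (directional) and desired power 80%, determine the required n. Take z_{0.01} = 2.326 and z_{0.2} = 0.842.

n = 14

For a one-sample test: n = ((z_{α} + z_β) / d)².
z_{α} + z_β = 2.326 + 0.842 = 3.168.
n = (3.168 / 0.86)² = 3.684² = 13.57.
Round up.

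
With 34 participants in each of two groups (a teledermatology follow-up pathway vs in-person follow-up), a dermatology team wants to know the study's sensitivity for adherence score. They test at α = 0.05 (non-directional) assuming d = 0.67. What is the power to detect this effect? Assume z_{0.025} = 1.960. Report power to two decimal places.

For two equal groups, power = Φ(d·√(n/2) − z_{α/2}).
d·√(n/2) = 0.67 × √(34/2) = 0.67 × 4.123 = 2.762.
z_β = 2.762 − 1.960 = 0.802.
Power = Φ(0.802) = 0.789.

power ≈ 0.79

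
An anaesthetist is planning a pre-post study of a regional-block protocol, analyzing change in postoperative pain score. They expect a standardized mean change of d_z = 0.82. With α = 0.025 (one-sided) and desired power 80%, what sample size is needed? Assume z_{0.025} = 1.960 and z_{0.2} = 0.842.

For a paired (one-sample on differences) test: n = ((z_{α} + z_β) / d)².
z_{α} + z_β = 1.960 + 0.842 = 2.802.
n = (2.802 / 0.82)² = 3.417² = 11.68.
Round up.

n = 12 pairs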